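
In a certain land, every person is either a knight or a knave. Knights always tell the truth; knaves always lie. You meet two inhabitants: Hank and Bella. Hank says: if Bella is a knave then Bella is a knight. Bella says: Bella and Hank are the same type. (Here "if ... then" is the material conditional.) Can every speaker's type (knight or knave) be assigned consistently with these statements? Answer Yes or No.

Yes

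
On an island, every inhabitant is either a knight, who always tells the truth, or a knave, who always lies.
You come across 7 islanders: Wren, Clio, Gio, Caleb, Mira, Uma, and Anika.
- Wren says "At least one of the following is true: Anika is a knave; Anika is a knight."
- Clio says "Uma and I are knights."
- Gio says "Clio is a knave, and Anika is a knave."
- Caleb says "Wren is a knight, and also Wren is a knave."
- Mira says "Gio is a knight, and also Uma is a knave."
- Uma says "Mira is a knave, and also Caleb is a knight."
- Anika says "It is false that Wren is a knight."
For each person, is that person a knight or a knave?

Wren is a knight, Clio is a knave, Gio is a knight, Caleb is a knave, Mira is a knight, Uma is a knave, and Anika is a knave.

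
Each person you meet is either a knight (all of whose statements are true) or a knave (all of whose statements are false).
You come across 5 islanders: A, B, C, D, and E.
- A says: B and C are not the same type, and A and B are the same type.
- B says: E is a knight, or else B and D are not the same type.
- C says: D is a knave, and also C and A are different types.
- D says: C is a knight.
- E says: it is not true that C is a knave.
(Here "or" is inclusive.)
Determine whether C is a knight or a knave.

C is a knave.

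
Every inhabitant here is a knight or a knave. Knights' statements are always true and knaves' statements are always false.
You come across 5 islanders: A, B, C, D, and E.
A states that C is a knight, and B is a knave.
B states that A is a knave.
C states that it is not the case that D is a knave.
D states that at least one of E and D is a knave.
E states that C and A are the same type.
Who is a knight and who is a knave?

A is a knave, B is a knight, C is a knight, D is a knight, and E is a knave.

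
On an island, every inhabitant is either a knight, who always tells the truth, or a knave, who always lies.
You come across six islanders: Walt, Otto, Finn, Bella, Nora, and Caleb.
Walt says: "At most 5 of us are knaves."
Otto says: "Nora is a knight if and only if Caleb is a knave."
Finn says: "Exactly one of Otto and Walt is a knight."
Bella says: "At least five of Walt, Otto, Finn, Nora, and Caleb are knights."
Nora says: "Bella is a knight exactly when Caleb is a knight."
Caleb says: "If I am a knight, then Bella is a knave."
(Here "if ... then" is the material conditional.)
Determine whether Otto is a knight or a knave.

Otto is a knight.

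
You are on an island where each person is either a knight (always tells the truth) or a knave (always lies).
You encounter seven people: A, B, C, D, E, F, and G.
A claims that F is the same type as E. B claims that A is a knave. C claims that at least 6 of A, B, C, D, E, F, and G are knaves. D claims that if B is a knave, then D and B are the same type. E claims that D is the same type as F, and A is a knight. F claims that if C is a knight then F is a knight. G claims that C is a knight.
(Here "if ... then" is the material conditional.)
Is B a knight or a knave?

B is a knight.

Consistent assignments: {A=knave, B=knight, C=knave, D=knight, E=knave, F=knight, G=knave}
In every consistent assignment, B is a knight.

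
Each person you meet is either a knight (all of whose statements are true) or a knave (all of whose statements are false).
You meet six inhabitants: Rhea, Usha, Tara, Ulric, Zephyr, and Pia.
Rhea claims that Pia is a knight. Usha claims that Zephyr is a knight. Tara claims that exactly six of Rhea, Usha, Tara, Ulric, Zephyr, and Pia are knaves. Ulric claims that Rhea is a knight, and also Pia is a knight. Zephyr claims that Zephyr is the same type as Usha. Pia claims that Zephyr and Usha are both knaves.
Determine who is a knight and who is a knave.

Rhea is a knave, Usha is a knight, Tara is a knave, Ulric is a knave, Zephyr is a knight, and Pia is a knave.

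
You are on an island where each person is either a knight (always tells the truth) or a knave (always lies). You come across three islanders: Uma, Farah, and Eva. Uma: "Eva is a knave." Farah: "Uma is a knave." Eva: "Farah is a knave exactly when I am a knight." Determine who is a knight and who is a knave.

Uma is a knight, Farah is a knave, and Eva is a knave.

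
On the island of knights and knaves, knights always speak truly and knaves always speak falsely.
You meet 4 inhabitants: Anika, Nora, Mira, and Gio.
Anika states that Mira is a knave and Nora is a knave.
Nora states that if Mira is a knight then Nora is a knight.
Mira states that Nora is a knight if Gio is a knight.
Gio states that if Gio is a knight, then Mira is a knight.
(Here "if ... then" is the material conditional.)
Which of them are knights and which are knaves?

Knights: Nora, Mira, and Gio. Knaves: Anika.

Since Anika is a knave, "Mira is a knave and Nora is a knave" needs to be false, which holds.
Nora is a knight, so "if Mira is a knight then Nora is a knight" must be true — and it is.
Mira is a knight, so "Nora is a knight if Gio is a knight" must be true — and it is.
As a knight, Gio's statement "if Gio is a knight, then Mira is a knight" should be true; it is.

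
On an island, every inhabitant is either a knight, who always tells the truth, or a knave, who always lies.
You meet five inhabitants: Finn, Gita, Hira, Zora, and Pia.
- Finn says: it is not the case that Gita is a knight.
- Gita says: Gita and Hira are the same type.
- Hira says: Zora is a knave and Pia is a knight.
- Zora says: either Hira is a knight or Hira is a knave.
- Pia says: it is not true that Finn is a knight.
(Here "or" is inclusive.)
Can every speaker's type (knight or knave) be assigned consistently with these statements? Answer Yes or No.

Checking all 32 assignments, each has at least one speaker whose statement's truth value contradicts their type.

No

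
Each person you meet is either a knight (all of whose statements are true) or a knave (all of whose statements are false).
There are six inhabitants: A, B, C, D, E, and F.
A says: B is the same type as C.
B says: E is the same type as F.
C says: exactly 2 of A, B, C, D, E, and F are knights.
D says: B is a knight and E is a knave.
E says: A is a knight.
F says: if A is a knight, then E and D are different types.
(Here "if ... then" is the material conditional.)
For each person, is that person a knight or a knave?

A is a knave, B is a knave, C is a knight, D is a knave, E is a knave, and F is a knight.

A is a knave; "B is the same type as C" is False, as required.
As a knave, B's statement "E is the same type as F" should be False; it is.
As a knight, C's statement "exactly 2 of A, B, C, D, E, and F are knights" should be True; it is.
D is a knave, and the claim "B is a knight and E is a knave" is indeed False.
E is a knave, and the claim "A is a knight" is indeed False.
As a knight, F's statement "if A is a knight, then E and D are different types" should be True; it is.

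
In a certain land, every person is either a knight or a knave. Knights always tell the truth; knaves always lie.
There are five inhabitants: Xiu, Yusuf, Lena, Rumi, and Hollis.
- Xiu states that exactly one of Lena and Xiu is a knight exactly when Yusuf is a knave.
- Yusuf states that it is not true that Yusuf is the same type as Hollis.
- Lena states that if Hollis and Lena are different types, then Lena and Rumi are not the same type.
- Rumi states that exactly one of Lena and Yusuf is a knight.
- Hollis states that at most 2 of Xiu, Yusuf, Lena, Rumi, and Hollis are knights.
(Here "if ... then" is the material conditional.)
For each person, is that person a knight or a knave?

Knights: Xiu, Yusuf, and Lena. Knaves: Rumi and Hollis.

Xiu is a knight, so "exactly one of Lena and Xiu is a knight exactly when Yusuf is a knave" must be true — and it is.
Yusuf is a knight, and the claim "it is not true that Yusuf is the same type as Hollis" is indeed true.
Lena is a knight, and the claim "if Hollis and Lena are different types, then Lena and Rumi are not the same type" is indeed true.
Rumi is a knave; "exactly one of Lena and Yusuf is a knight" is false, as required.
Hollis (knave): "at most 2 of Xiu, Yusuf, Lena, Rumi, and Hollis are knights" — false. ✓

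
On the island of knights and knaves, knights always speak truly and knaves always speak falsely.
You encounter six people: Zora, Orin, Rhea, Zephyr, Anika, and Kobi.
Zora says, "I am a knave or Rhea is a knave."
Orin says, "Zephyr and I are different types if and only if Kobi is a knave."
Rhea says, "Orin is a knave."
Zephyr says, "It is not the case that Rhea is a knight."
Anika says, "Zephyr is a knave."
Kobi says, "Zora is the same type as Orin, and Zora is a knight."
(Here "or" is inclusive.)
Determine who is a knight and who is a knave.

As a knight, Zora's statement "I am a knave or Rhea is a knave" should be True; it is.
Since Orin is a knight, "Zephyr and I are different types if and only if Kobi is a knave" needs to be True, which holds.
Since Rhea is a knave, "Orin is a knave" needs to be false, which holds.
Zephyr is a knight; "it is not the case that Rhea is a knight" is True, as required.
Anika (knave): "Zephyr is a knave" — false. ✓
Kobi (knight): "Zora is the same type as Orin, and Zora is a knight" — True. ✓

Knights: Zora, Orin, Zephyr, and Kobi. Knaves: Rhea and Anika.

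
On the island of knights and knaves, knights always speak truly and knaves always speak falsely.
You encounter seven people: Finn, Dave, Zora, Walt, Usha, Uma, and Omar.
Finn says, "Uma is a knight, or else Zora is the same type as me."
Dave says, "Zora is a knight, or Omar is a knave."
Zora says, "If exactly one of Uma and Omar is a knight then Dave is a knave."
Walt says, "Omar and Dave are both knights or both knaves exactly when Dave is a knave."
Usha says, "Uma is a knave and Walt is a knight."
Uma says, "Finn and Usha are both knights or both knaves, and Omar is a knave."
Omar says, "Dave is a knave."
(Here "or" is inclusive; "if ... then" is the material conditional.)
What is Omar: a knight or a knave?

Consistent assignments: {Finn=knave, Dave=knight, Zora=knight, Walt=knight, Usha=knight, Uma=knave, Omar=knave}
In every consistent assignment, Omar is a knave.

Omar is a knave.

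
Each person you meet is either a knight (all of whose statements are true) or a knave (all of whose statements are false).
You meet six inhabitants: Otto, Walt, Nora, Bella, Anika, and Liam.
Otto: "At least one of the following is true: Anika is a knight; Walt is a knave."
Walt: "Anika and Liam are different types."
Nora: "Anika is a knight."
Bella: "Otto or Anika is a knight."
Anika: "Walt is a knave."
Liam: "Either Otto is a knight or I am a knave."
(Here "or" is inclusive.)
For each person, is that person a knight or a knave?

Otto is a knight, Walt is a knave, Nora is a knight, Bella is a knight, Anika is a knight, and Liam is a knight.

As a knight, Otto's statement "at least one of the following is true: Anika is a knight; Walt is a knave" should be true; it is.
As a knave, Walt's statement "Anika and Liam are different types" should be false; it is.
As a knight, Nora's statement "Anika is a knight" should be true; it is.
Bella is a knight, so "Otto or Anika is a knight" must be true — and it is.
Since Anika is a knight, "Walt is a knave" needs to be true, which holds.
Liam is a knight, and the claim "either Otto is a knight or I am a knave" is indeed true.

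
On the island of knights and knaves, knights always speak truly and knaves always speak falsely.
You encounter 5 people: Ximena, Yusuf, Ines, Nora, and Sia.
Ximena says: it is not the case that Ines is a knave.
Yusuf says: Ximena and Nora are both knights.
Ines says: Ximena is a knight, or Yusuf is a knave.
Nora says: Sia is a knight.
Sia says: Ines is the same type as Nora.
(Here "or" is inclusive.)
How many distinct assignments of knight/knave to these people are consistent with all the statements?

2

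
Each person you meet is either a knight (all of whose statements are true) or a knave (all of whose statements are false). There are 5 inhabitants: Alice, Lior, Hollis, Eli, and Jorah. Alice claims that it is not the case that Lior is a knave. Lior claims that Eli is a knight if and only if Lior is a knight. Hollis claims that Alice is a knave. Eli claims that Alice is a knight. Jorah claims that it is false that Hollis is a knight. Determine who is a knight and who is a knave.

Suppose Alice is a knave. Then Alice's statement "it is not the case that Lior is a knave" would have to be false. Checking the 16 ways to assign the others, none is consistent with every speaker.
(For instance, with Lior=knight, Hollis=knave, Eli=knight, Jorah=knight, Alice's claim "it is not the case that Lior is a knave" comes out true where it would need to be false.)
So Alice must be a knight, making "it is not the case that Lior is a knave" true. Taking Alice=knight, Lior=knight, Hollis=knave, Eli=knight, Jorah=knight, each remaining statement checks out:
  Lior (knight): "Eli is a knight if and only if Lior is a knight" — true. ✓
  Hollis (knave): "Alice is a knave" — false. ✓
  Eli (knight): "Alice is a knight" — true. ✓
  Jorah (knight): "it is false that Hollis is a knight" — true. ✓
This is the unique consistent assignment.

Knights: Alice, Lior, Eli, and Jorah. Knaves: Hollis.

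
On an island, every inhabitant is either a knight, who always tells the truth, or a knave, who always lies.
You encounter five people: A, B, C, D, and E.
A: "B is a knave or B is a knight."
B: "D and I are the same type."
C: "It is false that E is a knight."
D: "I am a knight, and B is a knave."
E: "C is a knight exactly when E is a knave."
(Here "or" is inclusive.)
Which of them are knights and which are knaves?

Suppose A is a knave. Then A's statement "B is a knave or B is a knight" would have to be false. Checking the 16 ways to assign the others, none is consistent with every speaker.
(For instance, with B=knave, C=knave, D=knight, E=knight, A's claim "B is a knave or B is a knight" comes out true where it would need to be false.)
So A must be a knight, making "B is a knave or B is a knight" true. Taking A=knight, B=knave, C=knave, D=knight, E=knight, each remaining statement checks out:
  B (knave): "D and I are the same type" — false. ✓
  C (knave): "it is false that E is a knight" — false. ✓
  D (knight): "I am a knight, and B is a knave" — true. ✓
  E (knight): "C is a knight exactly when E is a knave" — true. ✓
This is the unique consistent assignment.

A is a knight, B is a knave, C is a knave, D is a knight, and E is a knight.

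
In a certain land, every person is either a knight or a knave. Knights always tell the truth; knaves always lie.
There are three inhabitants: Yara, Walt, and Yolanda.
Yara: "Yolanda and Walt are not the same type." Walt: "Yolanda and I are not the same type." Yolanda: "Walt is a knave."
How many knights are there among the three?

The unique consistent assignment is Yara=knight, Walt=knight, Yolanda=knave.
That has 2 knights.

2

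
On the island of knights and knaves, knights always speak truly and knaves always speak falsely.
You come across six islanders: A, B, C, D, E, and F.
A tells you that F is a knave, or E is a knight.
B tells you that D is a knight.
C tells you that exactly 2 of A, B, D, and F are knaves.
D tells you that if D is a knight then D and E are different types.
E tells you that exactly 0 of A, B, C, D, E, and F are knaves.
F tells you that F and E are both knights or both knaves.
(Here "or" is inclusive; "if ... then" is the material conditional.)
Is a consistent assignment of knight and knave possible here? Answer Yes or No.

Checking all 64 assignments, each has at least one speaker whose statement's truth value contradicts their type.

No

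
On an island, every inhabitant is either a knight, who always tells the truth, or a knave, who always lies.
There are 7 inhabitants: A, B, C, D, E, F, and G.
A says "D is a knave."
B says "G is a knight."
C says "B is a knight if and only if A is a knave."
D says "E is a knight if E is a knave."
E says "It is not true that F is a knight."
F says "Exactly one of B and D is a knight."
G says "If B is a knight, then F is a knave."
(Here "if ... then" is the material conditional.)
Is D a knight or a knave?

Consistent assignments: {A=knave, B=knight, C=knight, D=knight, E=knight, F=knave, G=knight}
In every consistent assignment, D is a knight.

D is a knight.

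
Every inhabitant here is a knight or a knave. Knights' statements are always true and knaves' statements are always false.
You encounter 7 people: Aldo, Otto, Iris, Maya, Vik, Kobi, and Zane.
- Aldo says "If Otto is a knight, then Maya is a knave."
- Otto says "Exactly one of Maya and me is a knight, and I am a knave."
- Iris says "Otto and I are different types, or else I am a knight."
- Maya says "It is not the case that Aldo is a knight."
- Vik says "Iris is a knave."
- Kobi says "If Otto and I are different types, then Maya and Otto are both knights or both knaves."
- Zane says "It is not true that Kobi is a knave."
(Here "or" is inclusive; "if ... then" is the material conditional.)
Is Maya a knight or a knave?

Maya is a knave.

Consistent assignments: {Aldo=knight, Otto=knave, Iris=knight, Maya=knave, Vik=knave, Kobi=knight, Zane=knight}; {Aldo=knight, Otto=knave, Iris=knave, Maya=knave, Vik=knight, Kobi=knight, Zane=knight}
In every consistent assignment, Maya is a knave.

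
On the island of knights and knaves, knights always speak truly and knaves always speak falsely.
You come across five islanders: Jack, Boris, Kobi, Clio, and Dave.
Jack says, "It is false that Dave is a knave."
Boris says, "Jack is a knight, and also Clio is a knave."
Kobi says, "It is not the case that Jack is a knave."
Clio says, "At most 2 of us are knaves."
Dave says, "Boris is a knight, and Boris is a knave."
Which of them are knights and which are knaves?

Jack is a knave, Boris is a knave, Kobi is a knave, Clio is a knave, and Dave is a knave.

Jack is a knave; "it is false that Dave is a knave" is False, as required.
Boris is a knave, so "Jack is a knight, and also Clio is a knave" must be False — and it is.
Kobi is a knave; "it is not the case that Jack is a knave" is False, as required.
Since Clio is a knave, "at most 2 of us are knaves" needs to be False, which holds.
Dave is a knave; "Boris is a knight, and Boris is a knave" is False, as required.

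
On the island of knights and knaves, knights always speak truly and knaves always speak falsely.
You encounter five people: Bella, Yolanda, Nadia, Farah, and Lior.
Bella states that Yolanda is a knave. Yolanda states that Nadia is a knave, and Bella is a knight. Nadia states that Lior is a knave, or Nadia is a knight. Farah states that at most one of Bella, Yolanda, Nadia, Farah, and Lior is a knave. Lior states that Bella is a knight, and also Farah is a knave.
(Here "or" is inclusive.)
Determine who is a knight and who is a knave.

Bella is a knight, Yolanda is a knave, Nadia is a knight, Farah is a knave, and Lior is a knight.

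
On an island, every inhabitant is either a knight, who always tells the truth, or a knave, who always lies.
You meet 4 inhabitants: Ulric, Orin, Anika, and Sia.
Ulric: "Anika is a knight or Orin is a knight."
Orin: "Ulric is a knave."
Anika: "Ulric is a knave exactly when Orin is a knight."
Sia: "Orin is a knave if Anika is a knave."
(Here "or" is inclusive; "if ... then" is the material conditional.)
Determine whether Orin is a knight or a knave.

Consistent assignments: {Ulric=knight, Orin=knave, Anika=knight, Sia=knight}
In every consistent assignment, Orin is a knave.

Orin is a knave.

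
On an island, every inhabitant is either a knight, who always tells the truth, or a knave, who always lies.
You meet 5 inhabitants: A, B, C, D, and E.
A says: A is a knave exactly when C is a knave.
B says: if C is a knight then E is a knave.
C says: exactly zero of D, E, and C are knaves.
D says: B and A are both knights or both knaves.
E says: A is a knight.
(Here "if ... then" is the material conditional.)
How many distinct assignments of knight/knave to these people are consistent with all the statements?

0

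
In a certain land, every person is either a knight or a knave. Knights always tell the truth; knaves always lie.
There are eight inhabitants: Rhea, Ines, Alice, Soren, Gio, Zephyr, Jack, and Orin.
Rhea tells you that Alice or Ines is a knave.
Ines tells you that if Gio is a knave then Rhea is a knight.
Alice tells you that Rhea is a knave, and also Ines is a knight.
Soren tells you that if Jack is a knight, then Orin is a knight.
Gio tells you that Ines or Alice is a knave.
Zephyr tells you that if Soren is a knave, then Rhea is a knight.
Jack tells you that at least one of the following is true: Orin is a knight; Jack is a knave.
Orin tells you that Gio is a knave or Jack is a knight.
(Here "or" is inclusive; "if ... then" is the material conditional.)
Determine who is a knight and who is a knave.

Rhea is a knight, Ines is a knight, Alice is a knave, Soren is a knight, Gio is a knight, Zephyr is a knight, Jack is a knight, and Orin is a knight.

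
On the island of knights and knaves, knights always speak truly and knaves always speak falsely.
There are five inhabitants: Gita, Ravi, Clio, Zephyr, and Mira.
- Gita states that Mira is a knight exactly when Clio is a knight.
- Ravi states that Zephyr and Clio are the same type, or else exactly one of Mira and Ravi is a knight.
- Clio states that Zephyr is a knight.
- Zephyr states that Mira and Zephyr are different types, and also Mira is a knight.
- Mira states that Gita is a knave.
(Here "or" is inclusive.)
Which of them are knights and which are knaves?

Suppose Gita is a knave. Then Gita's statement "Mira is a knight exactly when Clio is a knight" would have to be false. Checking the 16 ways to assign the others, none is consistent with every speaker.
(For instance, with Ravi=knight, Clio=knave, Zephyr=knave, Mira=knave, Gita's claim "Mira is a knight exactly when Clio is a knight" comes out true where it would need to be false.)
So Gita must be a knight, making "Mira is a knight exactly when Clio is a knight" true. Taking Gita=knight, Ravi=knight, Clio=knave, Zephyr=knave, Mira=knave, each remaining statement checks out:
  Ravi (knight): "Zephyr and Clio are the same type, or else exactly one of Mira and Ravi is a knight" — true. ✓
  Clio (knave): "Zephyr is a knight" — false. ✓
  Zephyr (knave): "Mira and Zephyr are different types, and also Mira is a knight" — false. ✓
  Mira (knave): "Gita is a knave" — false. ✓
This is the unique consistent assignment.

Knights: Gita and Ravi. Knaves: Clio, Zephyr, and Mira.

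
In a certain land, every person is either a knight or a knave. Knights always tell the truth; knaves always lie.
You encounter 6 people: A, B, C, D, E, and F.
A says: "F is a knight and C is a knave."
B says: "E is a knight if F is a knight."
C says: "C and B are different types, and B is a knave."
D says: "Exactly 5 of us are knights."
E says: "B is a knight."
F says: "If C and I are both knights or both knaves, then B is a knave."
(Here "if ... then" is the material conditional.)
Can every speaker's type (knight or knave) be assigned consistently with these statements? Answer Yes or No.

Yes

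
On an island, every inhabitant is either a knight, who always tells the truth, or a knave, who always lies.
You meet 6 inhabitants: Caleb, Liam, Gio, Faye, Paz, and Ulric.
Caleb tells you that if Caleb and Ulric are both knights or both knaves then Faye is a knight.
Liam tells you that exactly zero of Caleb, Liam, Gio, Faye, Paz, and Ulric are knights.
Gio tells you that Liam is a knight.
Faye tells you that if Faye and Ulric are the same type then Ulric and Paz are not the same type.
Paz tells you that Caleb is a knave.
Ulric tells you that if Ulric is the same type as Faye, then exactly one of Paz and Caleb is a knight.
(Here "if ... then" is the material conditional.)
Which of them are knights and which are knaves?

Knights: Caleb, Faye, and Ulric. Knaves: Liam, Gio, and Paz.

Caleb is a knight; "if Caleb and Ulric are both knights or both knaves then Faye is a knight" is True, as required.
Liam is a knave, and the claim "exactly zero of Caleb, Liam, Gio, Faye, Paz, and Ulric are knights" is indeed false.
Gio is a knave, so "Liam is a knight" must be false — and it is.
As a knight, Faye's statement "if Faye and Ulric are the same type then Ulric and Paz are not the same type" should be True; it is.
Since Paz is a knave, "Caleb is a knave" needs to be false, which holds.
Ulric is a knight; "if Ulric is the same type as Faye, then exactly one of Paz and Caleb is a knight" is True, as required.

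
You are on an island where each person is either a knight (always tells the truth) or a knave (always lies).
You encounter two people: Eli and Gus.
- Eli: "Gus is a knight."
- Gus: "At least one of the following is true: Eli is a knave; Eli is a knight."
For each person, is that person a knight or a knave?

Eli is a knight and Gus is a knight.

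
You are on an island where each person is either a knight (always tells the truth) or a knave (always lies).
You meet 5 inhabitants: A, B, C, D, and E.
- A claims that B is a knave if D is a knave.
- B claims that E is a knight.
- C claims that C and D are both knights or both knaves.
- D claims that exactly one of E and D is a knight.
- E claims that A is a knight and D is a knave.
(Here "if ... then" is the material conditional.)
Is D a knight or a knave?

D is a knight.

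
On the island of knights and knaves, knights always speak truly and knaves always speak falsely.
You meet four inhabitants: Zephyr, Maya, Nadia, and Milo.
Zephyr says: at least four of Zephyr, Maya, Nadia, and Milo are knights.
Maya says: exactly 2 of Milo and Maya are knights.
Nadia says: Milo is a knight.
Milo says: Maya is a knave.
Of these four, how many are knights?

The unique consistent assignment is Zephyr=knave, Maya=knave, Nadia=knight, Milo=knight.
That has 2 knights.

2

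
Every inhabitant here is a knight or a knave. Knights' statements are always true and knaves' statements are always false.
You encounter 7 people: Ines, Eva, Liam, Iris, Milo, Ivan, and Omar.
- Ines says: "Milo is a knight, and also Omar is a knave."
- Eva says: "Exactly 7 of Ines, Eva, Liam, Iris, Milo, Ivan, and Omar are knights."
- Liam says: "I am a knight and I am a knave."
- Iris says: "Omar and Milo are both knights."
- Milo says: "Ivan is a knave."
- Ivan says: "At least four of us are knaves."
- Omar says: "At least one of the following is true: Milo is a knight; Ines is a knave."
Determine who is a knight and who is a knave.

Ines is a knave, Eva is a knave, Liam is a knave, Iris is a knave, Milo is a knave, Ivan is a knight, and Omar is a knight.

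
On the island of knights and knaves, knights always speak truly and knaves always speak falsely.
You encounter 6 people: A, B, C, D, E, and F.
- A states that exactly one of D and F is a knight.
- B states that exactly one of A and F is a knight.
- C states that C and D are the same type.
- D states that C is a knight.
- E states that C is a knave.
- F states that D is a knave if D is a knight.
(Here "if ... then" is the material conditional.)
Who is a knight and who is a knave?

A is a knight, and the claim "exactly one of D and F is a knight" is indeed True.
B (knight): "exactly one of A and F is a knight" — True. ✓
C is a knight; "C and D are the same type" is True, as required.
As a knight, D's statement "C is a knight" should be True; it is.
E is a knave; "C is a knave" is false, as required.
F is a knave, so "D is a knave if D is a knight" must be false — and it is.

A is a knight, B is a knight, C is a knight, D is a knight, E is a knave, and F is a knave.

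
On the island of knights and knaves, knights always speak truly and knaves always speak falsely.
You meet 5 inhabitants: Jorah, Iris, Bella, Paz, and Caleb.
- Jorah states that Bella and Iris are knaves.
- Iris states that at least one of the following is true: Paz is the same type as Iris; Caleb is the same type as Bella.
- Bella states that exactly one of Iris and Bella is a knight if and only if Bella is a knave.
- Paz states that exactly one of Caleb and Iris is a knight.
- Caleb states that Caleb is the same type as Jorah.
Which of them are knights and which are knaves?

As a knight, Jorah's statement "Bella and Iris are knaves" should be true; it is.
As a knave, Iris's statement "at least one of the following is true: Paz is the same type as Iris; Caleb is the same type as Bella" should be False; it is.
As a knave, Bella's statement "exactly one of Iris and Bella is a knight if and only if Bella is a knave" should be False; it is.
Paz is a knight; "exactly one of Caleb and Iris is a knight" is true, as required.
As a knight, Caleb's statement "Caleb is the same type as Jorah" should be true; it is.

Jorah is a knight, Iris is a knave, Bella is a knave, Paz is a knight, and Caleb is a knight.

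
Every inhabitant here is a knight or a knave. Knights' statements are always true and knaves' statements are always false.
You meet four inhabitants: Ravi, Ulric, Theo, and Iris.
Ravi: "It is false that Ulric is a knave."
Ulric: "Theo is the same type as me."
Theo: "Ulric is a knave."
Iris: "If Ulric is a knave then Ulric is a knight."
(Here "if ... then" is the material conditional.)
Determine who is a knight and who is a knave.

Ravi is a knave, Ulric is a knave, Theo is a knight, and Iris is a knave.

Suppose Ravi is a knight. Then Ravi's statement "it is false that Ulric is a knave" would have to be true. Checking the 8 ways to assign the others, none is consistent with every speaker.
(For instance, with Ulric=knave, Theo=knight, Iris=knave, Ravi's claim "it is false that Ulric is a knave" comes out false where it would need to be true.)
So Ravi must be a knave, making "it is false that Ulric is a knave" false. Taking Ravi=knave, Ulric=knave, Theo=knight, Iris=knave, each remaining statement checks out:
  Ulric (knave): "Theo is the same type as me" — false. ✓
  Theo (knight): "Ulric is a knave" — true. ✓
  Iris (knave): "if Ulric is a knave then Ulric is a knight" — false. ✓
This is the unique consistent assignment.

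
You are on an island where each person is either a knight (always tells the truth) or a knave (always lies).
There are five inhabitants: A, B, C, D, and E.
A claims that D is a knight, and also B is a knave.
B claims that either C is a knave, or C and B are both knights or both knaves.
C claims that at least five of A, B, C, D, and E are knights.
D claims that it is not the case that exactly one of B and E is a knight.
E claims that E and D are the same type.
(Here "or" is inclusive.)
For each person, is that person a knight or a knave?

A (knave): "D is a knight, and also B is a knave" — False. ✓
B is a knight; "either C is a knave, or C and B are both knights or both knaves" is True, as required.
C is a knave; "at least five of A, B, C, D, and E are knights" is False, as required.
D is a knight, so "it is not the case that exactly one of B and E is a knight" must be True — and it is.
As a knight, E's statement "E and D are the same type" should be True; it is.

Knights: B, D, and E. Knaves: A and C.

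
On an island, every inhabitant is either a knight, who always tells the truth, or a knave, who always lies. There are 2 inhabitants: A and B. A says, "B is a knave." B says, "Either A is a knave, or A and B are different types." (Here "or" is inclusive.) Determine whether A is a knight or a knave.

A is a knave.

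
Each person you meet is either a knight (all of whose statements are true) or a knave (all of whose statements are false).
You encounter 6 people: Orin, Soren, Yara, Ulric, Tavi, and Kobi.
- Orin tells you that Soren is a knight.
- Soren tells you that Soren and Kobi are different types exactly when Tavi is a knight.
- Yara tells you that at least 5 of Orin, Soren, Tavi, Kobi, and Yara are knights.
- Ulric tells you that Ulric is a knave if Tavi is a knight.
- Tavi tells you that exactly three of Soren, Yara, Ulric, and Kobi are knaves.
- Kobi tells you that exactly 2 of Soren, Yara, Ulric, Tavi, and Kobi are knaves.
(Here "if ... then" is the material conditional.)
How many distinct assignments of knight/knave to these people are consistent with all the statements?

1

Consistent assignments:
  Orin=knight, Soren=knight, Yara=knave, Ulric=knight, Tavi=knave, Kobi=knight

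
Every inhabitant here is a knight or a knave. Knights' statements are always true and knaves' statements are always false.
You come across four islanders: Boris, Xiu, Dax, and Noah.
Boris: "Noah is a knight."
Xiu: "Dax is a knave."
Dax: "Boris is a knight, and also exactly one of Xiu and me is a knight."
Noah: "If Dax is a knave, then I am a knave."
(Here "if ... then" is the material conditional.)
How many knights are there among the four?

The unique consistent assignment is Boris=knight, Xiu=knave, Dax=knight, Noah=knight.
That has 3 knights.

3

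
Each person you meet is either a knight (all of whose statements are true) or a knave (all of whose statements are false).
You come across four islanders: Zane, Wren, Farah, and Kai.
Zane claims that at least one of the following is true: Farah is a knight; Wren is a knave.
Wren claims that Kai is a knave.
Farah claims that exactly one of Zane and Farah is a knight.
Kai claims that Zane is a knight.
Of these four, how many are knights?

1

The unique consistent assignment is Zane=knave, Wren=knight, Farah=knave, Kai=knave.
That has 1 knight.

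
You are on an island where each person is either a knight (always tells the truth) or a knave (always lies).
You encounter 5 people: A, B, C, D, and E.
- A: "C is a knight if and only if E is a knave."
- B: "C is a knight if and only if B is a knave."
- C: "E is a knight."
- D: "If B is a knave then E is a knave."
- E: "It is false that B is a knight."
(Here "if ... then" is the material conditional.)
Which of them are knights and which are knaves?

A (knave): "C is a knight if and only if E is a knave" — False. ✓
Since B is a knight, "C is a knight if and only if B is a knave" needs to be True, which holds.
C (knave): "E is a knight" — False. ✓
D is a knight, and the claim "if B is a knave then E is a knave" is indeed True.
E is a knave; "it is false that B is a knight" is False, as required.

A is a knave, B is a knight, C is a knave, D is a knight, and E is a knave.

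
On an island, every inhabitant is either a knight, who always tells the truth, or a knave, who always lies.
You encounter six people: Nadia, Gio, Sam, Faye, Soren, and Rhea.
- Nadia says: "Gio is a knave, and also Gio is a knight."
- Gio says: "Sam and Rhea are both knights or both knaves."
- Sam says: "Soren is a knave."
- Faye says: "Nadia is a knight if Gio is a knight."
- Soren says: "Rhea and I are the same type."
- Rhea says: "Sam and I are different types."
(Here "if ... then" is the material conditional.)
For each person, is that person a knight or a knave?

Nadia is a knave, Gio is a knave, Sam is a knave, Faye is a knight, Soren is a knight, and Rhea is a knight.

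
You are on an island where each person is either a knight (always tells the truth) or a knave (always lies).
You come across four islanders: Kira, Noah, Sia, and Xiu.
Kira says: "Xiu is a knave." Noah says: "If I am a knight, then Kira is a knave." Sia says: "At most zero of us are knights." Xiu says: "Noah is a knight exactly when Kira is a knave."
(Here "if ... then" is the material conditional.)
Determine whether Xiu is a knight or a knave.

Xiu is a knight.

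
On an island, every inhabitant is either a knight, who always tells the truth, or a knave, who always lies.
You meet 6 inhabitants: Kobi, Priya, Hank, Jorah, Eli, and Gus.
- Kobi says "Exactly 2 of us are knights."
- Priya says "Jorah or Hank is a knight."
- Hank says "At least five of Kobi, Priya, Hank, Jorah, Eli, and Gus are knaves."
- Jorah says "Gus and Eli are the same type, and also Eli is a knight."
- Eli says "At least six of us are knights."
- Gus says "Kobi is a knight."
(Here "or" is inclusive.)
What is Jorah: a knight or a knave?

Jorah is a knave.

Consistent assignments: {Kobi=knight, Priya=knave, Hank=knave, Jorah=knave, Eli=knave, Gus=knight}
In every consistent assignment, Jorah is a knave.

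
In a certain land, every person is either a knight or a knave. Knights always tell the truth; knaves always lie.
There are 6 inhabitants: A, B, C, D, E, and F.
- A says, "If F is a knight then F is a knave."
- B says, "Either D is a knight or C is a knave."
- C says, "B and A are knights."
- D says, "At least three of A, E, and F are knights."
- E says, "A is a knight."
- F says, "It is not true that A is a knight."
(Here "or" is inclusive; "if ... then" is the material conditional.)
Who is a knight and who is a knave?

A (knave): "if F is a knight then F is a knave" — False. ✓
Since B is a knight, "either D is a knight or C is a knave" needs to be True, which holds.
C (knave): "B and A are knights" — False. ✓
D is a knave; "at least three of A, E, and F are knights" is False, as required.
E is a knave, so "A is a knight" must be False — and it is.
As a knight, F's statement "it is not true that A is a knight" should be True; it is.

A is a knave, B is a knight, C is a knave, D is a knave, E is a knave, and F is a knight.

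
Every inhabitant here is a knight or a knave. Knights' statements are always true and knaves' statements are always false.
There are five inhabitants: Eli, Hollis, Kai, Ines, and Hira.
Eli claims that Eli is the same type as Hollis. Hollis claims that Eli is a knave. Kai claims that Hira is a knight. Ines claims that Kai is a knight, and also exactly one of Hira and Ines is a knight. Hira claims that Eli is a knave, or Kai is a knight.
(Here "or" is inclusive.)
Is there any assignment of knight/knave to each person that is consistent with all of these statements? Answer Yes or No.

No

Checking all 32 assignments, each has at least one speaker whose statement's truth value contradicts their type.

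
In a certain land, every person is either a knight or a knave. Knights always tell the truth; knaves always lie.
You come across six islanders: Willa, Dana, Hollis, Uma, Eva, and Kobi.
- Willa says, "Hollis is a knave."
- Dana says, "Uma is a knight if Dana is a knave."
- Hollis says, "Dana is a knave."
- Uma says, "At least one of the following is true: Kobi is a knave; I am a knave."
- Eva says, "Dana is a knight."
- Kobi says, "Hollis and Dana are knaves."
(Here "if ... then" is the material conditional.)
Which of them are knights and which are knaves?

Willa is a knight, Dana is a knight, Hollis is a knave, Uma is a knight, Eva is a knight, and Kobi is a knave.

As a knight, Willa's statement "Hollis is a knave" should be true; it is.
As a knight, Dana's statement "Uma is a knight if Dana is a knave" should be true; it is.
Hollis is a knave, so "Dana is a knave" must be False — and it is.
As a knight, Uma's statement "at least one of the following is true: Kobi is a knave; I am a knave" should be true; it is.
Eva (knight): "Dana is a knight" — true. ✓
Kobi (knave): "Hollis and Dana are knaves" — False. ✓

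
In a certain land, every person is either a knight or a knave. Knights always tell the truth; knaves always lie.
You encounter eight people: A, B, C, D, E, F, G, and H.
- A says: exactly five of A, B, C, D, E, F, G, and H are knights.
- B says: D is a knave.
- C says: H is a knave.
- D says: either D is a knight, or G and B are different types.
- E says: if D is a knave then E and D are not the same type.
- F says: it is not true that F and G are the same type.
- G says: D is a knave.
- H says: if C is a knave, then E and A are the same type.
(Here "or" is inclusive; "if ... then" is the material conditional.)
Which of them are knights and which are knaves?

Knights: A, D, E, F, and H. Knaves: B, C, and G.

As a knight, A's statement "exactly five of A, B, C, D, E, F, G, and H are knights" should be true; it is.
Since B is a knave, "D is a knave" needs to be False, which holds.
Since C is a knave, "H is a knave" needs to be False, which holds.
D is a knight; "either D is a knight, or G and B are different types" is true, as required.
E is a knight, so "if D is a knave then E and D are not the same type" must be true — and it is.
As a knight, F's statement "it is not true that F and G are the same type" should be true; it is.
Since G is a knave, "D is a knave" needs to be False, which holds.
As a knight, H's statement "if C is a knave, then E and A are the same type" should be true; it is.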